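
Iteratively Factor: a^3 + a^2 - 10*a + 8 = (a - 2)*(a^2 + 3*a - 4) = (a - 2)*(a - 1)*(a + 4)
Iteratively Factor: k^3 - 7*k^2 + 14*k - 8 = (k - 2)*(k^2 - 5*k + 4) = (k - 4)*(k - 2)*(k - 1)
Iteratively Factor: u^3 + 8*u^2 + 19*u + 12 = (u + 4)*(u^2 + 4*u + 3) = (u + 3)*(u + 4)*(u + 1)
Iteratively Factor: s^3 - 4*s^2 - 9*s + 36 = (s - 3)*(s^2 - s - 12) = (s - 3)*(s + 3)*(s - 4)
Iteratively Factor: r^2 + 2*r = (r + 2)*(r)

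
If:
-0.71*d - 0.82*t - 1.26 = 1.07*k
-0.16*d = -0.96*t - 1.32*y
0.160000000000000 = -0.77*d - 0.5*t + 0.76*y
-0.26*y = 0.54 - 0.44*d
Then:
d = 1.98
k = -1.40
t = -1.43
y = 1.28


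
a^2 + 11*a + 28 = (a + 4)*(a + 7)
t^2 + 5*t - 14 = (t - 2)*(t + 7)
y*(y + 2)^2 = y^3 + 4*y^2 + 4*y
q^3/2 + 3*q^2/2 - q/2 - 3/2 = (q/2 + 1/2)*(q - 1)*(q + 3)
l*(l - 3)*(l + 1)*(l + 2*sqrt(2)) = l^4 - 2*l^3 + 2*sqrt(2)*l^3 - 4*sqrt(2)*l^2 - 3*l^2 - 6*sqrt(2)*l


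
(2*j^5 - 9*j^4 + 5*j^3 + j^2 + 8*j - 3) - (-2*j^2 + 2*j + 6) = 2*j^5 - 9*j^4 + 5*j^3 + 3*j^2 + 6*j - 9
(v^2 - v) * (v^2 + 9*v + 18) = v^4 + 8*v^3 + 9*v^2 - 18*v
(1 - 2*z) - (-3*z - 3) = z + 4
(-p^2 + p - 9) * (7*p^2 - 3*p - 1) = -7*p^4 + 10*p^3 - 65*p^2 + 26*p + 9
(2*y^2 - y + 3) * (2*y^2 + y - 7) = 4*y^4 - 9*y^2 + 10*y - 21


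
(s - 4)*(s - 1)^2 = s^3 - 6*s^2 + 9*s - 4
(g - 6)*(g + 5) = g^2 - g - 30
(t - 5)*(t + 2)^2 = t^3 - t^2 - 16*t - 20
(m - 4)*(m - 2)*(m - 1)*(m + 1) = m^4 - 6*m^3 + 7*m^2 + 6*m - 8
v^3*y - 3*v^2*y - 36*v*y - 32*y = (v - 8)*(v + 4)*(v*y + y)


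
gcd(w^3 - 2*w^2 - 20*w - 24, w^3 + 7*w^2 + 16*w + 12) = w^2 + 4*w + 4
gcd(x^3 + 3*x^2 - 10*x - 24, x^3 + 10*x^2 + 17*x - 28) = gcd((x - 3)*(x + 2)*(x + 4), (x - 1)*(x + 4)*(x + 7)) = x + 4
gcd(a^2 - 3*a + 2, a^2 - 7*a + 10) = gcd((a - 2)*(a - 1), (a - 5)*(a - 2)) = a - 2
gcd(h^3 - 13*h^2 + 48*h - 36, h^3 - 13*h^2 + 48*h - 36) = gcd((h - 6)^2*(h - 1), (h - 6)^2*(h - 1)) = h^3 - 13*h^2 + 48*h - 36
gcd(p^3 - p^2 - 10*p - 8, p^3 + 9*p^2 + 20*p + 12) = p^2 + 3*p + 2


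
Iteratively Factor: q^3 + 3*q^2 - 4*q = (q + 4)*(q^2 - q) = (q - 1)*(q + 4)*(q)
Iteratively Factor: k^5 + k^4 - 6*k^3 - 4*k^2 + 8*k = (k - 1)*(k^4 + 2*k^3 - 4*k^2 - 8*k) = (k - 1)*(k + 2)*(k^3 - 4*k) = k*(k - 1)*(k + 2)*(k^2 - 4) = k*(k - 1)*(k + 2)^2*(k - 2)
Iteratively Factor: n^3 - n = (n + 1)*(n^2 - n) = n*(n + 1)*(n - 1)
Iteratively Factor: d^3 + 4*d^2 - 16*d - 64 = (d + 4)*(d^2 - 16) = (d + 4)^2*(d - 4)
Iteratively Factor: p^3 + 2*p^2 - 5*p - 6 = (p + 3)*(p^2 - p - 2) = (p + 1)*(p + 3)*(p - 2)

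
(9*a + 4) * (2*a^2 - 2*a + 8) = 18*a^3 - 10*a^2 + 64*a + 32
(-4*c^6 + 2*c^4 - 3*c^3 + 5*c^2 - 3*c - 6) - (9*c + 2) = -4*c^6 + 2*c^4 - 3*c^3 + 5*c^2 - 12*c - 8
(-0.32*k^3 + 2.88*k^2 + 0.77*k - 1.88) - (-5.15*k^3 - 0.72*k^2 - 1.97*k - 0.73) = 4.83*k^3 + 3.6*k^2 + 2.74*k - 1.15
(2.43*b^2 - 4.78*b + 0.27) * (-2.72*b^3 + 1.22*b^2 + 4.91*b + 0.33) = -6.6096*b^5 + 15.9662*b^4 + 5.3653*b^3 - 22.3385*b^2 - 0.2517*b + 0.0891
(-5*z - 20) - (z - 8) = -6*z - 12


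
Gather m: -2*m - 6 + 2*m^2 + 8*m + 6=2*m^2 + 6*m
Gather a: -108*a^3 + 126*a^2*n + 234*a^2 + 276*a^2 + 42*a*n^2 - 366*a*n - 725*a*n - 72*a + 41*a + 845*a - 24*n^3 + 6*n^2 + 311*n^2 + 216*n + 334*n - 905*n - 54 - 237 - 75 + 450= -108*a^3 + a^2*(126*n + 510) + a*(42*n^2 - 1091*n + 814) - 24*n^3 + 317*n^2 - 355*n + 84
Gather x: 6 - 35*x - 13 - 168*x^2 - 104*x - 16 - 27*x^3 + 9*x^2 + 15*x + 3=-27*x^3 - 159*x^2 - 124*x - 20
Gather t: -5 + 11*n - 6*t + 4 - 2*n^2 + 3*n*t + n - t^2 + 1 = -2*n^2 + 12*n - t^2 + t*(3*n - 6)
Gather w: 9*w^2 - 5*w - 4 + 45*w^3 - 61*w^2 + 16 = 45*w^3 - 52*w^2 - 5*w + 12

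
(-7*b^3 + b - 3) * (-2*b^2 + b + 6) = 14*b^5 - 7*b^4 - 44*b^3 + 7*b^2 + 3*b - 18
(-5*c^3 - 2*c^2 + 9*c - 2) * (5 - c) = 5*c^4 - 23*c^3 - 19*c^2 + 47*c - 10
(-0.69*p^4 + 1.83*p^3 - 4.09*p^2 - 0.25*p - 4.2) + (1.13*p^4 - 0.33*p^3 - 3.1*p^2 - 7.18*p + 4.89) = 0.44*p^4 + 1.5*p^3 - 7.19*p^2 - 7.43*p + 0.69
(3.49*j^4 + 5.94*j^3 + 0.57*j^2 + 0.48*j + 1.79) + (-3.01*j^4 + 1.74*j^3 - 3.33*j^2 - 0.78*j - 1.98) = 0.48*j^4 + 7.68*j^3 - 2.76*j^2 - 0.3*j - 0.19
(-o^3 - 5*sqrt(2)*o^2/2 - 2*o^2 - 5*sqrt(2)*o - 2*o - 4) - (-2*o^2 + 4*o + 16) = -o^3 - 5*sqrt(2)*o^2/2 - 5*sqrt(2)*o - 6*o - 20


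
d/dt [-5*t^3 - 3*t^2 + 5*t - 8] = -15*t^2 - 6*t + 5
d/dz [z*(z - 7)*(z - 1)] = 3*z^2 - 16*z + 7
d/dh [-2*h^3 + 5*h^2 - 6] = 2*h*(5 - 3*h)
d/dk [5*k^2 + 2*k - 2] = 10*k + 2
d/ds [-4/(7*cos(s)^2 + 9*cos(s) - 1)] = -4*(14*cos(s) + 9)*sin(s)/(7*cos(s)^2 + 9*cos(s) - 1)^2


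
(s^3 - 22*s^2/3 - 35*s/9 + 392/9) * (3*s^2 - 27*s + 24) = 3*s^5 - 49*s^4 + 631*s^3/3 + 179*s^2/3 - 3808*s/3 + 3136/3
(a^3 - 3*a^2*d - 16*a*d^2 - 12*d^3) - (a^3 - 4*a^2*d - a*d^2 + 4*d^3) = a^2*d - 15*a*d^2 - 16*d^3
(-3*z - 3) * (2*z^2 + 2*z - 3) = -6*z^3 - 12*z^2 + 3*z + 9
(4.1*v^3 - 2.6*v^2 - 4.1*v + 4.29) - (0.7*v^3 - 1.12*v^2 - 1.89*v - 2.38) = 3.4*v^3 - 1.48*v^2 - 2.21*v + 6.67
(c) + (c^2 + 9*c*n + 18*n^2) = c^2 + 9*c*n + c + 18*n^2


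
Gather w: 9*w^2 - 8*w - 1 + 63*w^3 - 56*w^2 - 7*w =63*w^3 - 47*w^2 - 15*w - 1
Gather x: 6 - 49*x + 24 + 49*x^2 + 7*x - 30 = 49*x^2 - 42*x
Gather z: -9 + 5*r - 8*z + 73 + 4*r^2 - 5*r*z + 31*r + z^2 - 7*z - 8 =4*r^2 + 36*r + z^2 + z*(-5*r - 15) + 56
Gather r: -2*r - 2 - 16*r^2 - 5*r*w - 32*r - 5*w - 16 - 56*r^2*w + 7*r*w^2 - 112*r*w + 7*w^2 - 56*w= r^2*(-56*w - 16) + r*(7*w^2 - 117*w - 34) + 7*w^2 - 61*w - 18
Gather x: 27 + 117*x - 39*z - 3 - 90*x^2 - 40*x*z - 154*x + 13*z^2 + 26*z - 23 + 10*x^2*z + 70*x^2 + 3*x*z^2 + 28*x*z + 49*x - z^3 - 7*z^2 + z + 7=x^2*(10*z - 20) + x*(3*z^2 - 12*z + 12) - z^3 + 6*z^2 - 12*z + 8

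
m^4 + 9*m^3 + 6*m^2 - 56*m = m*(m - 2)*(m + 4)*(m + 7)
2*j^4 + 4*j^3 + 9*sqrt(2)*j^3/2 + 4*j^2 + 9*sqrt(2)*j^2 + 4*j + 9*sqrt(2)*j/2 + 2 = (j + 1)*(j + 2*sqrt(2))*(sqrt(2)*j + 1/2)*(sqrt(2)*j + sqrt(2))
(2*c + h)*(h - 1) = 2*c*h - 2*c + h^2 - h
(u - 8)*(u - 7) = u^2 - 15*u + 56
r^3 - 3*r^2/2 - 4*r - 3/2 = (r - 3)*(r + 1/2)*(r + 1)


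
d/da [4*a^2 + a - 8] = 8*a + 1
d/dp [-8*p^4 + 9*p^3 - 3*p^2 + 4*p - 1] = -32*p^3 + 27*p^2 - 6*p + 4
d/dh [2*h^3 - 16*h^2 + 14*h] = 6*h^2 - 32*h + 14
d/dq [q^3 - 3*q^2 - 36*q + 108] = 3*q^2 - 6*q - 36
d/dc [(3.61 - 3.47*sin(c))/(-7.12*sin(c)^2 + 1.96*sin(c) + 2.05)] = (-24.7064*sin(c)^2 + 51.4064*sin(c) - 14.1891)*cos(c)/(50.6944*sin(c)^4 - 27.9104*sin(c)^3 - 25.3504*sin(c)^2 + 8.036*sin(c) + 4.2025)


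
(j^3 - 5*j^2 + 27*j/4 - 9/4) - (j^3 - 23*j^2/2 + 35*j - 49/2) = 13*j^2/2 - 113*j/4 + 89/4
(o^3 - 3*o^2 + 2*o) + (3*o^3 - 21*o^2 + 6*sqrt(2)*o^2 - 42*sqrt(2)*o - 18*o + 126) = 4*o^3 - 24*o^2 + 6*sqrt(2)*o^2 - 42*sqrt(2)*o - 16*o + 126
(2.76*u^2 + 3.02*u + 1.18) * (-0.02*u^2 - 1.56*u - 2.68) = -0.0552*u^4 - 4.366*u^3 - 12.1316*u^2 - 9.9344*u - 3.1624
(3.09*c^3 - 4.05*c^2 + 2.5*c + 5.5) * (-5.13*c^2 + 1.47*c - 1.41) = -15.8517*c^5 + 25.3188*c^4 - 23.1354*c^3 - 18.8295*c^2 + 4.56*c - 7.755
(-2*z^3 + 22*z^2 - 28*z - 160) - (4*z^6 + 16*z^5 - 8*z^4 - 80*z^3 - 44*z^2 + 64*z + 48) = -4*z^6 - 16*z^5 + 8*z^4 + 78*z^3 + 66*z^2 - 92*z - 208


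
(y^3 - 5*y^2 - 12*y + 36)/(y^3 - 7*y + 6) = (y - 6)/(y - 1)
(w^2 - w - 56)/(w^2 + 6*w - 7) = (w - 8)/(w - 1)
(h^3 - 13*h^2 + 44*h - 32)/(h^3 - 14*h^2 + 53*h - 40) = (h - 4)/(h - 5)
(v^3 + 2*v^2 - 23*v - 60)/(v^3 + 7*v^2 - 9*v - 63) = (v^2 - v - 20)/(v^2 + 4*v - 21)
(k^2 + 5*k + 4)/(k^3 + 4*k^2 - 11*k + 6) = (k^2 + 5*k + 4)/(k^3 + 4*k^2 - 11*k + 6)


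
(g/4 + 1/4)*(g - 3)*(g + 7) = g^3/4 + 5*g^2/4 - 17*g/4 - 21/4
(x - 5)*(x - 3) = x^2 - 8*x + 15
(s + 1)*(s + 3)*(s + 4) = s^3 + 8*s^2 + 19*s + 12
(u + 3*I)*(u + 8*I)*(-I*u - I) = -I*u^3 + 11*u^2 - I*u^2 + 11*u + 24*I*u + 24*I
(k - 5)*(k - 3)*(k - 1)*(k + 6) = k^4 - 3*k^3 - 31*k^2 + 123*k - 90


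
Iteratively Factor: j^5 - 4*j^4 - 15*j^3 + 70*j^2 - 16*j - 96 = (j - 4)*(j^4 - 15*j^2 + 10*j + 24) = (j - 4)*(j - 3)*(j^3 + 3*j^2 - 6*j - 8) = (j - 4)*(j - 3)*(j - 2)*(j^2 + 5*j + 4) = (j - 4)*(j - 3)*(j - 2)*(j + 4)*(j + 1)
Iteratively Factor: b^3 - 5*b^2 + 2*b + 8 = (b - 4)*(b^2 - b - 2) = (b - 4)*(b + 1)*(b - 2)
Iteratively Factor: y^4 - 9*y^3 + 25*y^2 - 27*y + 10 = (y - 5)*(y^3 - 4*y^2 + 5*y - 2) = (y - 5)*(y - 1)*(y^2 - 3*y + 2) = (y - 5)*(y - 1)^2*(y - 2)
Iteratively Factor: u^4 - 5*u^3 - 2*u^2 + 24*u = (u)*(u^3 - 5*u^2 - 2*u + 24) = u*(u + 2)*(u^2 - 7*u + 12) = u*(u - 4)*(u + 2)*(u - 3)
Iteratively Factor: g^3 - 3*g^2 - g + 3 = (g + 1)*(g^2 - 4*g + 3) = (g - 3)*(g + 1)*(g - 1)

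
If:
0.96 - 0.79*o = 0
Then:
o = 1.22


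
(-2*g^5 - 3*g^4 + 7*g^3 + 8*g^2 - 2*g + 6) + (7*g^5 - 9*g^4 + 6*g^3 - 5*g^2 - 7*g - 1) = 5*g^5 - 12*g^4 + 13*g^3 + 3*g^2 - 9*g + 5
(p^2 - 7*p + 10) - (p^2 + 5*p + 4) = 6 - 12*p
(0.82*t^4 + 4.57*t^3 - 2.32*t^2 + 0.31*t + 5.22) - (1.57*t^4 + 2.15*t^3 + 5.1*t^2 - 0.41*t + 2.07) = -0.75*t^4 + 2.42*t^3 - 7.42*t^2 + 0.72*t + 3.15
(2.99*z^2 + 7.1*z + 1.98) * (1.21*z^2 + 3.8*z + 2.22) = 3.6179*z^4 + 19.953*z^3 + 36.0136*z^2 + 23.286*z + 4.3956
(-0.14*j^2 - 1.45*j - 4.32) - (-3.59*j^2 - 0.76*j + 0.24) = 3.45*j^2 - 0.69*j - 4.56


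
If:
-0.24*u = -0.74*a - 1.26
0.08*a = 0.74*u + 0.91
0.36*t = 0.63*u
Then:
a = -2.18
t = -2.56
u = -1.47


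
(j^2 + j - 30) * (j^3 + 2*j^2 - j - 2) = j^5 + 3*j^4 - 29*j^3 - 63*j^2 + 28*j + 60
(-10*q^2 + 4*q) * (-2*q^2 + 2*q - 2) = 20*q^4 - 28*q^3 + 28*q^2 - 8*q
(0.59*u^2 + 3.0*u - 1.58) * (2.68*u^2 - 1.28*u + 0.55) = 1.5812*u^4 + 7.2848*u^3 - 7.7499*u^2 + 3.6724*u - 0.869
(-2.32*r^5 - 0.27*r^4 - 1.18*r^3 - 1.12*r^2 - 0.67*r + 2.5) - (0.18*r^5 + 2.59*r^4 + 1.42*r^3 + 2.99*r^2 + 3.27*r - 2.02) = -2.5*r^5 - 2.86*r^4 - 2.6*r^3 - 4.11*r^2 - 3.94*r + 4.52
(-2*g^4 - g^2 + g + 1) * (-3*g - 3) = 6*g^5 + 6*g^4 + 3*g^3 - 6*g - 3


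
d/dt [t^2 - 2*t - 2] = 2*t - 2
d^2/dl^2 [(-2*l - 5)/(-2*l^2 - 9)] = 4*(4*l^3 + 30*l^2 - 54*l - 45)/(8*l^6 + 108*l^4 + 486*l^2 + 729)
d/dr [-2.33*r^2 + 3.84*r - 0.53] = 3.84 - 4.66*r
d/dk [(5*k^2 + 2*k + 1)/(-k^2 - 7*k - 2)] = 3*(-11*k^2 - 6*k + 1)/(k^4 + 14*k^3 + 53*k^2 + 28*k + 4)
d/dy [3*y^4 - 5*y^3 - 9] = y^2*(12*y - 15)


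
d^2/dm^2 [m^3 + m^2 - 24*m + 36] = 6*m + 2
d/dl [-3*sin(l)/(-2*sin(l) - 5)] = 15*cos(l)/(2*sin(l) + 5)^2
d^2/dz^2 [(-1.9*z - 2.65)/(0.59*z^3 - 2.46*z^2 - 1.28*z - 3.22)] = (-3.96834*z^5 + 5.47637999999998*z^4 + 35.67352*z^3 - 127.5282*z^2 + 10.02894*z + 48.96092)/(0.205379*z^9 - 2.568978*z^8 + 9.374628*z^7 - 7.10283*z^6 + 7.702872*z^5 - 55.959384*z^4 - 44.5799*z^3 - 92.345736*z^2 - 39.814656*z - 33.386248)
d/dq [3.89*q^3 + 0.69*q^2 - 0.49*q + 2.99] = 11.67*q^2 + 1.38*q - 0.49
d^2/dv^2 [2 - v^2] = -2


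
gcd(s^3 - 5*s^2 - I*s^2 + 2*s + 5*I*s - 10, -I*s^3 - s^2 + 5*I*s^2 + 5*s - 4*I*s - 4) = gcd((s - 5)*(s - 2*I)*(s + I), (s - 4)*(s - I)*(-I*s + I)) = 1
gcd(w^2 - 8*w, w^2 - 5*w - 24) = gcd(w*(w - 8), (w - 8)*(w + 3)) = w - 8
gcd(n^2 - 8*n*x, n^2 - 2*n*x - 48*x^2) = -n + 8*x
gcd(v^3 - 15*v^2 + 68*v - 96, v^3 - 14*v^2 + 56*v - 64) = v^2 - 12*v + 32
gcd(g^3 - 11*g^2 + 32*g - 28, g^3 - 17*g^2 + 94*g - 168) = g - 7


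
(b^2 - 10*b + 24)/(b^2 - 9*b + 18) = (b - 4)/(b - 3)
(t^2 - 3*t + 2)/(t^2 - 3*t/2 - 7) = 2*(-t^2 + 3*t - 2)/(-2*t^2 + 3*t + 14)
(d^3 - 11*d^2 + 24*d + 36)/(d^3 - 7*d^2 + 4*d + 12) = (d - 6)/(d - 2)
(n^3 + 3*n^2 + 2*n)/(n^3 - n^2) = (n^2 + 3*n + 2)/(n*(n - 1))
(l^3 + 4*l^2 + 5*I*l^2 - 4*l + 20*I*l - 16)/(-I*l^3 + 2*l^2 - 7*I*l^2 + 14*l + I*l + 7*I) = (I*l^2 + 4*l*(-1 + I) - 16)/(l^2 + l*(7 + I) + 7*I)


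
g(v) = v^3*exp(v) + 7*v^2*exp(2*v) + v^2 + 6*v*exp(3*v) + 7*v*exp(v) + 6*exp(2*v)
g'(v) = v^3*exp(v) + 14*v^2*exp(2*v) + 3*v^2*exp(v) + 18*v*exp(3*v) + 14*v*exp(2*v) + 7*v*exp(v) + 2*v + 6*exp(3*v) + 12*exp(2*v) + 7*exp(v)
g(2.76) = 80770.06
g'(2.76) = 259991.57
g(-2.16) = 2.25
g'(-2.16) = -4.23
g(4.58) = 26947208.48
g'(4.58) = 85543426.91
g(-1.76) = 0.81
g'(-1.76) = -3.00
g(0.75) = 99.80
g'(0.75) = 353.04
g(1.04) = 274.80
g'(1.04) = 948.47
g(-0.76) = -0.39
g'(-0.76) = 1.15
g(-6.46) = 41.24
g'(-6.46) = -13.20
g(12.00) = 310435531657045543.68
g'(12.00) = 957151573938131536.17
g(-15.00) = 225.00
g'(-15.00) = -30.00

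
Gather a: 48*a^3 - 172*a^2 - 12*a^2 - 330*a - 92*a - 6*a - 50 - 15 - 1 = 48*a^3 - 184*a^2 - 428*a - 66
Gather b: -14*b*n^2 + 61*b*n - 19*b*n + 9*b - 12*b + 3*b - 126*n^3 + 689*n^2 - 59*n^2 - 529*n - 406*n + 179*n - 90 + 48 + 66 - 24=b*(-14*n^2 + 42*n) - 126*n^3 + 630*n^2 - 756*n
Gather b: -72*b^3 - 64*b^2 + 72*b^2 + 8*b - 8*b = -72*b^3 + 8*b^2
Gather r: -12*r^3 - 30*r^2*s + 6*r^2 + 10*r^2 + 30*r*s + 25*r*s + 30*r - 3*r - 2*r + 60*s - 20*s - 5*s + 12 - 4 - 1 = -12*r^3 + r^2*(16 - 30*s) + r*(55*s + 25) + 35*s + 7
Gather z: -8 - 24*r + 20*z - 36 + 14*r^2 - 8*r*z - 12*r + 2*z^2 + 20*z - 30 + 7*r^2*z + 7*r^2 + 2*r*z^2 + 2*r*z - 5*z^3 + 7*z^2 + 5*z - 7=21*r^2 - 36*r - 5*z^3 + z^2*(2*r + 9) + z*(7*r^2 - 6*r + 45) - 81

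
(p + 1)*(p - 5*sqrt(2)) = p^2 - 5*sqrt(2)*p + p - 5*sqrt(2)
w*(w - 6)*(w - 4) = w^3 - 10*w^2 + 24*w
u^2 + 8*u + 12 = (u + 2)*(u + 6)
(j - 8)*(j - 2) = j^2 - 10*j + 16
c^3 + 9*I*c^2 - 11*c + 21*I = (c - I)*(c + 3*I)*(c + 7*I)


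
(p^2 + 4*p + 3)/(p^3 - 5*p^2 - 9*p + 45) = (p + 1)/(p^2 - 8*p + 15)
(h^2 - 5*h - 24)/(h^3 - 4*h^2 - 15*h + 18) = (h - 8)/(h^2 - 7*h + 6)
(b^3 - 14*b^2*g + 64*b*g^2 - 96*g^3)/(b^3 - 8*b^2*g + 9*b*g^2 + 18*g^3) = (b^2 - 8*b*g + 16*g^2)/(b^2 - 2*b*g - 3*g^2)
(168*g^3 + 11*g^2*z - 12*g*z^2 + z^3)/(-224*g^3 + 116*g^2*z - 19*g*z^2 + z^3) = (3*g + z)/(-4*g + z)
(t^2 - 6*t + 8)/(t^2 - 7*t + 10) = (t - 4)/(t - 5)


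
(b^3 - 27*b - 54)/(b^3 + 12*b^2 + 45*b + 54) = (b - 6)/(b + 6)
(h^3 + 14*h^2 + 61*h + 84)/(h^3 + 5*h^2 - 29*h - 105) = (h + 4)/(h - 5)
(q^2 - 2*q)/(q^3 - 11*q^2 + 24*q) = (q - 2)/(q^2 - 11*q + 24)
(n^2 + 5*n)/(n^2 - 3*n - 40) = n/(n - 8)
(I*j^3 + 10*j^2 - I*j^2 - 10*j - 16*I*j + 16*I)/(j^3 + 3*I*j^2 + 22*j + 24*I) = (I*j^3 + j^2*(10 - I) + j*(-10 - 16*I) + 16*I)/(j^3 + 3*I*j^2 + 22*j + 24*I)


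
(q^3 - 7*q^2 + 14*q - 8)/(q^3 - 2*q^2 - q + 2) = (q - 4)/(q + 1)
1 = 1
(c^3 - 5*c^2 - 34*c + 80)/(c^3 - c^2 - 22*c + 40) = (c - 8)/(c - 4)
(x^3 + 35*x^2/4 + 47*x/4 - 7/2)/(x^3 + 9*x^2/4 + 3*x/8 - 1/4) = 2*(x + 7)/(2*x + 1)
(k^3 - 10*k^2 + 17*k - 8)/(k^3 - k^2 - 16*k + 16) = (k^2 - 9*k + 8)/(k^2 - 16)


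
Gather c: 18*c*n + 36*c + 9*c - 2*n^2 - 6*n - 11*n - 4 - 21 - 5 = c*(18*n + 45) - 2*n^2 - 17*n - 30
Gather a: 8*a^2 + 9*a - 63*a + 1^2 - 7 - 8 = 8*a^2 - 54*a - 14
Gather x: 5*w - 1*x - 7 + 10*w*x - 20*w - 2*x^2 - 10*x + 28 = -15*w - 2*x^2 + x*(10*w - 11) + 21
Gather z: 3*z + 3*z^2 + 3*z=3*z^2 + 6*z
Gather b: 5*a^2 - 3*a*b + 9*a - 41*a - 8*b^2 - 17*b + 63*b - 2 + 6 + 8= 5*a^2 - 32*a - 8*b^2 + b*(46 - 3*a) + 12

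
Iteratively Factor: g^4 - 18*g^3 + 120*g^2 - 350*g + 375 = (g - 3)*(g^3 - 15*g^2 + 75*g - 125) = (g - 5)*(g - 3)*(g^2 - 10*g + 25) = (g - 5)^2*(g - 3)*(g - 5)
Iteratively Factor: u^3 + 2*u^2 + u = (u + 1)*(u^2 + u) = (u + 1)^2*(u)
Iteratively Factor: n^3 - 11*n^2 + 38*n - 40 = (n - 5)*(n^2 - 6*n + 8) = (n - 5)*(n - 2)*(n - 4)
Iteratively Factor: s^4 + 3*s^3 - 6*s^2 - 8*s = (s + 1)*(s^3 + 2*s^2 - 8*s) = (s - 2)*(s + 1)*(s^2 + 4*s) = s*(s - 2)*(s + 1)*(s + 4)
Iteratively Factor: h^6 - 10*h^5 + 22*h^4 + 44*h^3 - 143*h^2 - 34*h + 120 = (h - 3)*(h^5 - 7*h^4 + h^3 + 47*h^2 - 2*h - 40) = (h - 3)*(h + 2)*(h^4 - 9*h^3 + 19*h^2 + 9*h - 20) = (h - 3)*(h - 1)*(h + 2)*(h^3 - 8*h^2 + 11*h + 20) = (h - 3)*(h - 1)*(h + 1)*(h + 2)*(h^2 - 9*h + 20) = (h - 5)*(h - 3)*(h - 1)*(h + 1)*(h + 2)*(h - 4)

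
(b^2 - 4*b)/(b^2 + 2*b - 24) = b/(b + 6)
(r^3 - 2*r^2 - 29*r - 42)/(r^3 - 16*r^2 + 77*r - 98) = (r^2 + 5*r + 6)/(r^2 - 9*r + 14)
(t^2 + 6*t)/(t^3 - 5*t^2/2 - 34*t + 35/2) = 2*t*(t + 6)/(2*t^3 - 5*t^2 - 68*t + 35)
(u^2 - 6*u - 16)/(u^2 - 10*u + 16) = (u + 2)/(u - 2)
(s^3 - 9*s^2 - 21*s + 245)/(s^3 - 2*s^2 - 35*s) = (s - 7)/s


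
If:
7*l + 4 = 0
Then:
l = -4/7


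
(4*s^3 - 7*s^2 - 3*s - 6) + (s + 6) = 4*s^3 - 7*s^2 - 2*s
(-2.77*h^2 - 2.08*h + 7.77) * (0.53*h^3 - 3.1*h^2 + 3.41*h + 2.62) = -1.4681*h^5 + 7.4846*h^4 + 1.1204*h^3 - 38.4372*h^2 + 21.0461*h + 20.3574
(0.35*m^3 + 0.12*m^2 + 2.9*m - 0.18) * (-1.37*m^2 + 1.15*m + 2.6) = -0.4795*m^5 + 0.2381*m^4 - 2.925*m^3 + 3.8936*m^2 + 7.333*m - 0.468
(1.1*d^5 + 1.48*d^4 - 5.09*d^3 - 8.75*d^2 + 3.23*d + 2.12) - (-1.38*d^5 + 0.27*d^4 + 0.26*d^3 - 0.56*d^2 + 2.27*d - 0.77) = 2.48*d^5 + 1.21*d^4 - 5.35*d^3 - 8.19*d^2 + 0.96*d + 2.89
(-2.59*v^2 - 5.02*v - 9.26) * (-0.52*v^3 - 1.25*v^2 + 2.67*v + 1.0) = 1.3468*v^5 + 5.8479*v^4 + 4.1749*v^3 - 4.4184*v^2 - 29.7442*v - 9.26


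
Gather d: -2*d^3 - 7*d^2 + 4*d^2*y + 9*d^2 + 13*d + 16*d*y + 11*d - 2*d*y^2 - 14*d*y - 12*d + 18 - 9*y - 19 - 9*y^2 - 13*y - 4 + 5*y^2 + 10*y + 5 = -2*d^3 + d^2*(4*y + 2) + d*(-2*y^2 + 2*y + 12) - 4*y^2 - 12*y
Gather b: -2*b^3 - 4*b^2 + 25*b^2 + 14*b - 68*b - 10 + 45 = -2*b^3 + 21*b^2 - 54*b + 35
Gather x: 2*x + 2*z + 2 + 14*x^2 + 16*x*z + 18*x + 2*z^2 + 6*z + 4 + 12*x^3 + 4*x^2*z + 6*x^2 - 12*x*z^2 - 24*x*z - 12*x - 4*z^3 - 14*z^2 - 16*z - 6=12*x^3 + x^2*(4*z + 20) + x*(-12*z^2 - 8*z + 8) - 4*z^3 - 12*z^2 - 8*z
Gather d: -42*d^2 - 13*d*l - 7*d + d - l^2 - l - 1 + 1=-42*d^2 + d*(-13*l - 6) - l^2 - l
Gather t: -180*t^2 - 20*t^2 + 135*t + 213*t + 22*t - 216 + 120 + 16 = -200*t^2 + 370*t - 80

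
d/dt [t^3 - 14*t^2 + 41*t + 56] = 3*t^2 - 28*t + 41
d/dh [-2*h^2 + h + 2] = 1 - 4*h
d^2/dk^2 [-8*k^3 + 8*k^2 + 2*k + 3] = 16 - 48*k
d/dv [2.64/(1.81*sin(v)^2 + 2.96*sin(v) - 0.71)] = -(9.5568*sin(v) + 7.8144)*cos(v)/(1.81*sin(v)^2 + 2.96*sin(v) - 0.71)^2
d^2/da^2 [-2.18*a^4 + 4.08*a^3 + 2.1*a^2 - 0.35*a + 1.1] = -26.16*a^2 + 24.48*a + 4.2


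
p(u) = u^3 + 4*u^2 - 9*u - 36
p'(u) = 3*u^2 + 8*u - 9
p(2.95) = -2.07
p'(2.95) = 40.71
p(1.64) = -35.59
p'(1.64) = 12.19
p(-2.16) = -7.98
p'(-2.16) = -12.28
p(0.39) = -38.84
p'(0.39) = -5.42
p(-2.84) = -1.08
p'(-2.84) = -7.52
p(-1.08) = -22.87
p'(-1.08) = -14.14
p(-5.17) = -20.74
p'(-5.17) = 29.83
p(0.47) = -39.24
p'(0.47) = -4.58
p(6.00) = 270.00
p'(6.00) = 147.00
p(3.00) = 0.00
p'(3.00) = 42.00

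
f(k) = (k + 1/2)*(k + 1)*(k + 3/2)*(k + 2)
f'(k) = (k + 1/2)*(k + 1)*(k + 3/2) + (k + 1/2)*(k + 1)*(k + 2) + (k + 1/2)*(k + 3/2)*(k + 2) + (k + 1)*(k + 3/2)*(k + 2) = 4*k^3 + 15*k^2 + 35*k/2 + 25/4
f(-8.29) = 2425.41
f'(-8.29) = -1386.85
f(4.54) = 1102.95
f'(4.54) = 769.18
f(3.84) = 655.07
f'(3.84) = 521.13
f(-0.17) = 0.67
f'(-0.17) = 3.69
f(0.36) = 5.13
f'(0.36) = 14.68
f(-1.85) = -0.06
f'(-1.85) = -0.11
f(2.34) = 158.08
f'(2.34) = 180.59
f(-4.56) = 113.22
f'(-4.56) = -140.92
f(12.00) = 30712.50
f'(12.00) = 9288.25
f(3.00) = 315.00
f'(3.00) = 301.75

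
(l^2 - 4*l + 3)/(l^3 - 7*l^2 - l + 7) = (l - 3)/(l^2 - 6*l - 7)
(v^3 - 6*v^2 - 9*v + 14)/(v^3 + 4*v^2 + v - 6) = (v - 7)/(v + 3)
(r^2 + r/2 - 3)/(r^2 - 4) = (r - 3/2)/(r - 2)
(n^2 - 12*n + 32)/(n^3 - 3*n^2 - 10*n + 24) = (n - 8)/(n^2 + n - 6)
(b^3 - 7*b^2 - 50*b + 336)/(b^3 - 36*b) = (b^2 - b - 56)/(b*(b + 6))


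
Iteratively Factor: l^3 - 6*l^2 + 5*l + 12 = (l + 1)*(l^2 - 7*l + 12) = (l - 3)*(l + 1)*(l - 4)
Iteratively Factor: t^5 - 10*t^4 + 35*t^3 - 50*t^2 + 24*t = (t - 1)*(t^4 - 9*t^3 + 26*t^2 - 24*t) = (t - 4)*(t - 1)*(t^3 - 5*t^2 + 6*t) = (t - 4)*(t - 2)*(t - 1)*(t^2 - 3*t) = t*(t - 4)*(t - 2)*(t - 1)*(t - 3)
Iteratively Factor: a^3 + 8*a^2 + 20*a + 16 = (a + 2)*(a^2 + 6*a + 8) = (a + 2)^2*(a + 4)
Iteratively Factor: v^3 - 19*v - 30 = (v + 3)*(v^2 - 3*v - 10) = (v - 5)*(v + 3)*(v + 2)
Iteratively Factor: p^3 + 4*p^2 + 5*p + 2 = (p + 1)*(p^2 + 3*p + 2) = (p + 1)*(p + 2)*(p + 1)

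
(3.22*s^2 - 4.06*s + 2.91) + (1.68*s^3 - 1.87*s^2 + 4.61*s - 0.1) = 1.68*s^3 + 1.35*s^2 + 0.550000000000001*s + 2.81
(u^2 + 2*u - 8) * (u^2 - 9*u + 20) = u^4 - 7*u^3 - 6*u^2 + 112*u - 160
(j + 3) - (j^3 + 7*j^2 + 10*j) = -j^3 - 7*j^2 - 9*j + 3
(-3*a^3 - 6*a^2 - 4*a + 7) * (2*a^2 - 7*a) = -6*a^5 + 9*a^4 + 34*a^3 + 42*a^2 - 49*a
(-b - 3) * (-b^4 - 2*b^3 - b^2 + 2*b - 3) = b^5 + 5*b^4 + 7*b^3 + b^2 - 3*b + 9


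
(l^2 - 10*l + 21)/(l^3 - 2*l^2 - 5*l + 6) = (l - 7)/(l^2 + l - 2)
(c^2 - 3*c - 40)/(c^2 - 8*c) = (c + 5)/c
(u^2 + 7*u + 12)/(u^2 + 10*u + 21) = (u + 4)/(u + 7)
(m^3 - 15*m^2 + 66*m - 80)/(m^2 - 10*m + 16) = m - 5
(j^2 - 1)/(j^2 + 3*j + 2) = (j - 1)/(j + 2)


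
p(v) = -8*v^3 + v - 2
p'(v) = 1 - 24*v^2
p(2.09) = -72.94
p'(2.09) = -103.83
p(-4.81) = 883.47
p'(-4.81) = -554.27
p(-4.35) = 652.15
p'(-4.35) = -453.14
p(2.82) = -178.59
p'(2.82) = -189.86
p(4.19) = -586.29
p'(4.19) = -420.35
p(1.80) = -46.86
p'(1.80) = -76.76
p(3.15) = -248.90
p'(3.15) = -237.14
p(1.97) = -61.19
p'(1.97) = -92.14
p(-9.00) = 5821.00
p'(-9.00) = -1943.00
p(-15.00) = 26983.00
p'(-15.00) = -5399.00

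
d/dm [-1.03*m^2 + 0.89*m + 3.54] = 0.89 - 2.06*m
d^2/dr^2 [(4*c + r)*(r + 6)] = 2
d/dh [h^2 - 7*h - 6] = 2*h - 7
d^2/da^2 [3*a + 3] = 0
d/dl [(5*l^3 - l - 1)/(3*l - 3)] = (10*l^3 - 15*l^2 + 2)/(3*(l^2 - 2*l + 1))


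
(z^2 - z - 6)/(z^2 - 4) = (z - 3)/(z - 2)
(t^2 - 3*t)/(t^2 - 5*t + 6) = t/(t - 2)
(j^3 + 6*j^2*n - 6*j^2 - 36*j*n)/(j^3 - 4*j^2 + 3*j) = (j^2 + 6*j*n - 6*j - 36*n)/(j^2 - 4*j + 3)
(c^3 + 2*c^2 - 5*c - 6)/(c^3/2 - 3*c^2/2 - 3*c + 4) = 2*(c^3 + 2*c^2 - 5*c - 6)/(c^3 - 3*c^2 - 6*c + 8)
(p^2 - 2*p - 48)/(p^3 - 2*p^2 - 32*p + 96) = (p - 8)/(p^2 - 8*p + 16)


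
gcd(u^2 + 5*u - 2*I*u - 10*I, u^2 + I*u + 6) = u - 2*I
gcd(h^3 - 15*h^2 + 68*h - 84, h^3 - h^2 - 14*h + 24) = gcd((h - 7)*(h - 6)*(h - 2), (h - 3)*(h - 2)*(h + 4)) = h - 2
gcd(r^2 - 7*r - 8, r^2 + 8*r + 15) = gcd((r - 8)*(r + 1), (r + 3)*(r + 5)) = 1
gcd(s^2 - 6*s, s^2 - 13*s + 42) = s - 6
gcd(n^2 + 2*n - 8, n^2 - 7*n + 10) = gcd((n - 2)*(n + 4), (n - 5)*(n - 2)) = n - 2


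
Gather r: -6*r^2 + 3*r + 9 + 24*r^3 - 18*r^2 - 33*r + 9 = 24*r^3 - 24*r^2 - 30*r + 18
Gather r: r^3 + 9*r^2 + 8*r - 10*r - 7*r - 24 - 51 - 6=r^3 + 9*r^2 - 9*r - 81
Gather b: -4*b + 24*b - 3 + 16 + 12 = 20*b + 25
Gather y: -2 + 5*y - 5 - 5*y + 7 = 0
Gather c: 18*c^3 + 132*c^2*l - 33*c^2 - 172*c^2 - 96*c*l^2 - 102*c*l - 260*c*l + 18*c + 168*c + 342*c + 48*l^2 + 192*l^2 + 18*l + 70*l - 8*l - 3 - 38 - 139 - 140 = 18*c^3 + c^2*(132*l - 205) + c*(-96*l^2 - 362*l + 528) + 240*l^2 + 80*l - 320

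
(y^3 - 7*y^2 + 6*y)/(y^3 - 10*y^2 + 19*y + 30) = y*(y - 1)/(y^2 - 4*y - 5)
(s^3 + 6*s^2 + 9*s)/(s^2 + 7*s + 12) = s*(s + 3)/(s + 4)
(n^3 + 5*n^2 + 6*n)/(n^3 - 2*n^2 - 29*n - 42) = n/(n - 7)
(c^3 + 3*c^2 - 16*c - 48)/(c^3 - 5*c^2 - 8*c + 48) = (c + 4)/(c - 4)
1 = 1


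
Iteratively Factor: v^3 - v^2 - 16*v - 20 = (v + 2)*(v^2 - 3*v - 10) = (v + 2)^2*(v - 5)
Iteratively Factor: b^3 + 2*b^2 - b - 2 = (b + 1)*(b^2 + b - 2) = (b + 1)*(b + 2)*(b - 1)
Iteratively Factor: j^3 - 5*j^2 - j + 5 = (j - 1)*(j^2 - 4*j - 5) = (j - 1)*(j + 1)*(j - 5)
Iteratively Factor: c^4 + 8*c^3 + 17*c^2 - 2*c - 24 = (c + 3)*(c^3 + 5*c^2 + 2*c - 8) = (c + 3)*(c + 4)*(c^2 + c - 2) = (c + 2)*(c + 3)*(c + 4)*(c - 1)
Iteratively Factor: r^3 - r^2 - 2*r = (r)*(r^2 - r - 2) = r*(r + 1)*(r - 2)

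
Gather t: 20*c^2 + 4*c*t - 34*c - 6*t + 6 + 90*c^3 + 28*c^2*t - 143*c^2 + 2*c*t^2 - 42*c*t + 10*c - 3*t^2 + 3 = 90*c^3 - 123*c^2 - 24*c + t^2*(2*c - 3) + t*(28*c^2 - 38*c - 6) + 9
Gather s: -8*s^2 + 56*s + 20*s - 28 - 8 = -8*s^2 + 76*s - 36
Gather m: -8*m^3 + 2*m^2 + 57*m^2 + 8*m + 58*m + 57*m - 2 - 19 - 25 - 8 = -8*m^3 + 59*m^2 + 123*m - 54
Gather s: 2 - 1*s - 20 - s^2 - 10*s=-s^2 - 11*s - 18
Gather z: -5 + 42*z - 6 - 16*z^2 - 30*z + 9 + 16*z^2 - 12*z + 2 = 0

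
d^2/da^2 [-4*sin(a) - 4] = 4*sin(a)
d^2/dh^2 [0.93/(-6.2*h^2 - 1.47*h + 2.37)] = (71.4984*h^2 + 16.95204*h - 0.93*(12.4*h + 1.47)*(24.8*h + 2.94) - 27.33084)/(6.2*h^2 + 1.47*h - 2.37)^3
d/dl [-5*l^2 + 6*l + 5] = 6 - 10*l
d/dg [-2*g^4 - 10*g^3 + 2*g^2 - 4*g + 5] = -8*g^3 - 30*g^2 + 4*g - 4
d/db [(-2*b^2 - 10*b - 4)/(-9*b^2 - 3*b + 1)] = 2*(-42*b^2 - 38*b - 11)/(81*b^4 + 54*b^3 - 9*b^2 - 6*b + 1)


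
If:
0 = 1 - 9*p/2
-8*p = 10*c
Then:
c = -8/45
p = 2/9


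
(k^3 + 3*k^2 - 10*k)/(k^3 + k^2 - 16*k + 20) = k/(k - 2)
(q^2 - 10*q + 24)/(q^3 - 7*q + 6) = (q^2 - 10*q + 24)/(q^3 - 7*q + 6)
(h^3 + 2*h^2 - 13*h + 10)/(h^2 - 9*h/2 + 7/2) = 2*(h^2 + 3*h - 10)/(2*h - 7)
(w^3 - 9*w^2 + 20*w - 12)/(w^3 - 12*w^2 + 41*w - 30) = (w - 2)/(w - 5)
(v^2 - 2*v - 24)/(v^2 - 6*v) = (v + 4)/v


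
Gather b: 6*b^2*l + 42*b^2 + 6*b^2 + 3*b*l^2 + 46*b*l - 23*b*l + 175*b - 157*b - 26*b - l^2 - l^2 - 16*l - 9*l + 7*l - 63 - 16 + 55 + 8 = b^2*(6*l + 48) + b*(3*l^2 + 23*l - 8) - 2*l^2 - 18*l - 16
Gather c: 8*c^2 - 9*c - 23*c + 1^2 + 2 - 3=8*c^2 - 32*c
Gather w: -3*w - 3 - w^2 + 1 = -w^2 - 3*w - 2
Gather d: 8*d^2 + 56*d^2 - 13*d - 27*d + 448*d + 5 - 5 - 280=64*d^2 + 408*d - 280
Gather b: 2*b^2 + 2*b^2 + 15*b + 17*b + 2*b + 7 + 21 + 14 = 4*b^2 + 34*b + 42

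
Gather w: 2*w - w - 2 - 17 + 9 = w - 10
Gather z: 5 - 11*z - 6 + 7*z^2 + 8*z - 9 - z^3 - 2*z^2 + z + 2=-z^3 + 5*z^2 - 2*z - 8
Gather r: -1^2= -1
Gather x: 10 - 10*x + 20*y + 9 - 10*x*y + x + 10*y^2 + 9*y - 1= x*(-10*y - 9) + 10*y^2 + 29*y + 18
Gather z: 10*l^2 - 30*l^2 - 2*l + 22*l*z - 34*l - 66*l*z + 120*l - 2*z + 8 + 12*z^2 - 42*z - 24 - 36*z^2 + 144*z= -20*l^2 + 84*l - 24*z^2 + z*(100 - 44*l) - 16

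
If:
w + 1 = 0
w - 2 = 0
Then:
No Solution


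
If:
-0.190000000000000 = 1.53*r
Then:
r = -0.12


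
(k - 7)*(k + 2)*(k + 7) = k^3 + 2*k^2 - 49*k - 98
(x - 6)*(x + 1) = x^2 - 5*x - 6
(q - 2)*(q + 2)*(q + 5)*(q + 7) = q^4 + 12*q^3 + 31*q^2 - 48*q - 140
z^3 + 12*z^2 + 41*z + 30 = (z + 1)*(z + 5)*(z + 6)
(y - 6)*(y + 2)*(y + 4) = y^3 - 28*y - 48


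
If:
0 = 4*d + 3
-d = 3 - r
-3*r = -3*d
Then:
No Solution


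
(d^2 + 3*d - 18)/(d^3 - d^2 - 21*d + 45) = (d + 6)/(d^2 + 2*d - 15)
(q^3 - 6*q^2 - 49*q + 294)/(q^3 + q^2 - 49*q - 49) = (q - 6)/(q + 1)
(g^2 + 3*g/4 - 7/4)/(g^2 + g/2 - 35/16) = 4*(g - 1)/(4*g - 5)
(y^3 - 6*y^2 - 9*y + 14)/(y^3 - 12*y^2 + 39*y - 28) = (y + 2)/(y - 4)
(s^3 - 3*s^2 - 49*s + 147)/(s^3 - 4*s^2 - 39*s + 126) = (s + 7)/(s + 6)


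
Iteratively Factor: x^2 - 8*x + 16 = (x - 4)*(x - 4)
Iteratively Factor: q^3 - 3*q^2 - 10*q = (q)*(q^2 - 3*q - 10) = q*(q + 2)*(q - 5)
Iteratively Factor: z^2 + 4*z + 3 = (z + 3)*(z + 1)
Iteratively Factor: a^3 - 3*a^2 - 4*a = (a - 4)*(a^2 + a) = (a - 4)*(a + 1)*(a)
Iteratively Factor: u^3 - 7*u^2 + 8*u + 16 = (u - 4)*(u^2 - 3*u - 4) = (u - 4)*(u + 1)*(u - 4)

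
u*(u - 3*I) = u^2 - 3*I*u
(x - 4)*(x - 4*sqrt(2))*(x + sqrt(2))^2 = x^4 - 4*x^3 - 2*sqrt(2)*x^3 - 14*x^2 + 8*sqrt(2)*x^2 - 8*sqrt(2)*x + 56*x + 32*sqrt(2)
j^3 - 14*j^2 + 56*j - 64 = (j - 8)*(j - 4)*(j - 2)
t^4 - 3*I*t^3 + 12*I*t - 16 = (t - 2)*(t + 2)*(t - 4*I)*(t + I)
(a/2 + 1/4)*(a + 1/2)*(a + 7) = a^3/2 + 4*a^2 + 29*a/8 + 7/8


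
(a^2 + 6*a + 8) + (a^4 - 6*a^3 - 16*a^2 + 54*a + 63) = a^4 - 6*a^3 - 15*a^2 + 60*a + 71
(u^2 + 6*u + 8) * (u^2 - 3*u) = u^4 + 3*u^3 - 10*u^2 - 24*u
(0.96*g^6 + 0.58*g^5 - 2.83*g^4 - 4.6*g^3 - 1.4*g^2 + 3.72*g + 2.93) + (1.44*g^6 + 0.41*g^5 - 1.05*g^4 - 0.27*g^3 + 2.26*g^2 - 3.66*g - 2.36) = 2.4*g^6 + 0.99*g^5 - 3.88*g^4 - 4.87*g^3 + 0.86*g^2 + 0.0600000000000001*g + 0.57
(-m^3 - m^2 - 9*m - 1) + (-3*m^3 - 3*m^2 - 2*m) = -4*m^3 - 4*m^2 - 11*m - 1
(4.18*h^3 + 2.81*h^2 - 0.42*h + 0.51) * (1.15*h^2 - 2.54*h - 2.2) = 4.807*h^5 - 7.3857*h^4 - 16.8164*h^3 - 4.5287*h^2 - 0.3714*h - 1.122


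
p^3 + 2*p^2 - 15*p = p*(p - 3)*(p + 5)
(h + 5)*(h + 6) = h^2 + 11*h + 30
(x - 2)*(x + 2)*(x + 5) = x^3 + 5*x^2 - 4*x - 20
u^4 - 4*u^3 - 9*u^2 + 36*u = u*(u - 4)*(u - 3)*(u + 3)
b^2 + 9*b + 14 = (b + 2)*(b + 7)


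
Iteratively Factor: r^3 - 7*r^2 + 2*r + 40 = (r - 4)*(r^2 - 3*r - 10) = (r - 5)*(r - 4)*(r + 2)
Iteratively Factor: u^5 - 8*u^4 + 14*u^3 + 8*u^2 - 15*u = (u - 5)*(u^4 - 3*u^3 - u^2 + 3*u) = (u - 5)*(u - 3)*(u^3 - u) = u*(u - 5)*(u - 3)*(u^2 - 1) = u*(u - 5)*(u - 3)*(u - 1)*(u + 1)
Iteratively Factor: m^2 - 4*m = (m - 4)*(m)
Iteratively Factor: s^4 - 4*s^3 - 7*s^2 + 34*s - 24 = (s - 1)*(s^3 - 3*s^2 - 10*s + 24) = (s - 1)*(s + 3)*(s^2 - 6*s + 8) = (s - 2)*(s - 1)*(s + 3)*(s - 4)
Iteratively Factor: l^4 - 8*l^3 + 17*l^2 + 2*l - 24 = (l - 2)*(l^3 - 6*l^2 + 5*l + 12) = (l - 2)*(l + 1)*(l^2 - 7*l + 12) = (l - 3)*(l - 2)*(l + 1)*(l - 4)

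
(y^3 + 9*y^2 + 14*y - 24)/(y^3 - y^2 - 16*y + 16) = (y + 6)/(y - 4)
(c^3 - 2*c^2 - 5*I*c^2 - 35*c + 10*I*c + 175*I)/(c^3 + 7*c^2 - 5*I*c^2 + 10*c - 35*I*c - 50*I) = (c - 7)/(c + 2)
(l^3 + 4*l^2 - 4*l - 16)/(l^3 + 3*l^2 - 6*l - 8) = (l + 2)/(l + 1)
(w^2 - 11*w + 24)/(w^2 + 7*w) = (w^2 - 11*w + 24)/(w*(w + 7))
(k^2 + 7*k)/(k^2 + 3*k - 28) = k/(k - 4)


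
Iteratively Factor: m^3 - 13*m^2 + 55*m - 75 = (m - 5)*(m^2 - 8*m + 15) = (m - 5)*(m - 3)*(m - 5)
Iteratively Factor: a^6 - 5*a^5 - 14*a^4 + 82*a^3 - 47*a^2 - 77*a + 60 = (a - 5)*(a^5 - 14*a^3 + 12*a^2 + 13*a - 12) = (a - 5)*(a - 1)*(a^4 + a^3 - 13*a^2 - a + 12) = (a - 5)*(a - 1)^2*(a^3 + 2*a^2 - 11*a - 12) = (a - 5)*(a - 1)^2*(a + 4)*(a^2 - 2*a - 3) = (a - 5)*(a - 3)*(a - 1)^2*(a + 4)*(a + 1)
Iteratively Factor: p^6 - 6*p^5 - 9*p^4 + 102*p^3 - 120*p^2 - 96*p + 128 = (p - 4)*(p^5 - 2*p^4 - 17*p^3 + 34*p^2 + 16*p - 32) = (p - 4)*(p + 4)*(p^4 - 6*p^3 + 7*p^2 + 6*p - 8) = (p - 4)*(p - 2)*(p + 4)*(p^3 - 4*p^2 - p + 4) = (p - 4)^2*(p - 2)*(p + 4)*(p^2 - 1) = (p - 4)^2*(p - 2)*(p + 1)*(p + 4)*(p - 1)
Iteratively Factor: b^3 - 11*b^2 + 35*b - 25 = (b - 5)*(b^2 - 6*b + 5) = (b - 5)^2*(b - 1)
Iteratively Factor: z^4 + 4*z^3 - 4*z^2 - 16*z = (z - 2)*(z^3 + 6*z^2 + 8*z) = (z - 2)*(z + 4)*(z^2 + 2*z) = z*(z - 2)*(z + 4)*(z + 2)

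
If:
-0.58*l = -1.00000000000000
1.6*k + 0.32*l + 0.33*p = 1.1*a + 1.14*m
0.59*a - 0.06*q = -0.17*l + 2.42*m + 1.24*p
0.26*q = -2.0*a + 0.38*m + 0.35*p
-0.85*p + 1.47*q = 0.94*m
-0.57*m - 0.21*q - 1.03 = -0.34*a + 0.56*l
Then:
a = 0.39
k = -4.68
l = 1.72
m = -4.07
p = 8.26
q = 2.17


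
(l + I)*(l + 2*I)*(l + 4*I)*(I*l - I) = I*l^4 - 7*l^3 - I*l^3 + 7*l^2 - 14*I*l^2 + 8*l + 14*I*l - 8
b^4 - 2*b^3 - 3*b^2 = b^2*(b - 3)*(b + 1)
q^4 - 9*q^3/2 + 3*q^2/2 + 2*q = q*(q - 4)*(q - 1)*(q + 1/2)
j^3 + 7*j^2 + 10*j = j*(j + 2)*(j + 5)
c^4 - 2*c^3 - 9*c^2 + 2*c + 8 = (c - 4)*(c - 1)*(c + 1)*(c + 2)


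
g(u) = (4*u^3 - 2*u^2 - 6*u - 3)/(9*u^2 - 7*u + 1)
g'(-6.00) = 0.46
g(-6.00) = -2.46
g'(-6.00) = 0.46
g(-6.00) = -2.46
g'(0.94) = 12.84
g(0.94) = -2.99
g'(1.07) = 6.65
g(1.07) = -1.79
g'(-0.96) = 0.31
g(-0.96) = -0.16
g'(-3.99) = 0.46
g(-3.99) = -1.54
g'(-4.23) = 0.46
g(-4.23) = -1.65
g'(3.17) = 0.58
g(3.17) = 1.23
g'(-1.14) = 0.38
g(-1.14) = -0.23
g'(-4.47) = 0.46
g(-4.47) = -1.76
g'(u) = (7 - 18*u)*(4*u^3 - 2*u^2 - 6*u - 3)/(9*u^2 - 7*u + 1)^2 + (12*u^2 - 4*u - 6)/(9*u^2 - 7*u + 1) = (36*u^4 - 56*u^3 + 80*u^2 + 50*u - 27)/(81*u^4 - 126*u^3 + 67*u^2 - 14*u + 1)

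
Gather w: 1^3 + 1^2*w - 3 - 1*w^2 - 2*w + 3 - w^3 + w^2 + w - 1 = -w^3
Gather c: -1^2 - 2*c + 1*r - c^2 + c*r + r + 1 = -c^2 + c*(r - 2) + 2*r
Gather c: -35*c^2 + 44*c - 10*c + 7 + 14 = -35*c^2 + 34*c + 21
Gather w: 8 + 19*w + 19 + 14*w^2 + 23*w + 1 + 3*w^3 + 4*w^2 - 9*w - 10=3*w^3 + 18*w^2 + 33*w + 18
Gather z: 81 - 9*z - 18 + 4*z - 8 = 55 - 5*z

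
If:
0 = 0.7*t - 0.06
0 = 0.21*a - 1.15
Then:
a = 5.48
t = 0.09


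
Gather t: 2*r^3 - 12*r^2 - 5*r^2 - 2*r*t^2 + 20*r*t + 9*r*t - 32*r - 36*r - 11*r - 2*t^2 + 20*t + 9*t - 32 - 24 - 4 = 2*r^3 - 17*r^2 - 79*r + t^2*(-2*r - 2) + t*(29*r + 29) - 60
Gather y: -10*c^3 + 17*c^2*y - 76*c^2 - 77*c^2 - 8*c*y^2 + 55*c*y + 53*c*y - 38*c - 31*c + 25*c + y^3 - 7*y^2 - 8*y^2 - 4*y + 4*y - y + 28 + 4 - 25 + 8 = -10*c^3 - 153*c^2 - 44*c + y^3 + y^2*(-8*c - 15) + y*(17*c^2 + 108*c - 1) + 15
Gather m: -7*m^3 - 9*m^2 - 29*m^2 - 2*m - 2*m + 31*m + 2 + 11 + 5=-7*m^3 - 38*m^2 + 27*m + 18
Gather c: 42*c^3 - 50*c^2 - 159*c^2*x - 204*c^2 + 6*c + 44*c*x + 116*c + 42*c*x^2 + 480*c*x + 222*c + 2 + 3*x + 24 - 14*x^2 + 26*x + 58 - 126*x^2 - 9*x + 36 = 42*c^3 + c^2*(-159*x - 254) + c*(42*x^2 + 524*x + 344) - 140*x^2 + 20*x + 120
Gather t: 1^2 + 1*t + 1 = t + 2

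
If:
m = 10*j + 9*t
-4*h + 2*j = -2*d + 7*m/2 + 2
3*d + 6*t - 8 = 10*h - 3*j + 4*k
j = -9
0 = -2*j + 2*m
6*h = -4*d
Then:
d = -69/28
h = 23/14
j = -9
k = -135/112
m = -9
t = 9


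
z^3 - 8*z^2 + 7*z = z*(z - 7)*(z - 1)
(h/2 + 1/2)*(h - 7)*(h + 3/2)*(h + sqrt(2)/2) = h^4/2 - 9*h^3/4 + sqrt(2)*h^3/4 - 8*h^2 - 9*sqrt(2)*h^2/8 - 4*sqrt(2)*h - 21*h/4 - 21*sqrt(2)/8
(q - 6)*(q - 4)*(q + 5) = q^3 - 5*q^2 - 26*q + 120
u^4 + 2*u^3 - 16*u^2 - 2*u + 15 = (u - 3)*(u - 1)*(u + 1)*(u + 5)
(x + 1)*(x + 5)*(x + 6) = x^3 + 12*x^2 + 41*x + 30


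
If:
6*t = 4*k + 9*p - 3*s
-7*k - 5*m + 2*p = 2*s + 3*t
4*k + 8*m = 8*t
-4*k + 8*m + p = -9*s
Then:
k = -228*t/277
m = 391*t/277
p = 263*t/554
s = -927*t/554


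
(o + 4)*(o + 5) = o^2 + 9*o + 20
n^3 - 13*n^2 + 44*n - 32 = (n - 8)*(n - 4)*(n - 1)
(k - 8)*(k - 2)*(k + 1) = k^3 - 9*k^2 + 6*k + 16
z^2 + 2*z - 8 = (z - 2)*(z + 4)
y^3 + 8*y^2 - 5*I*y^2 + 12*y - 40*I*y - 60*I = (y + 2)*(y + 6)*(y - 5*I)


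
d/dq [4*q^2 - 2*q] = 8*q - 2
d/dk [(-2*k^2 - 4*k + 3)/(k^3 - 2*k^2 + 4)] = (k*(3*k - 4)*(2*k^2 + 4*k - 3) - 4*(k + 1)*(k^3 - 2*k^2 + 4))/(k^3 - 2*k^2 + 4)^2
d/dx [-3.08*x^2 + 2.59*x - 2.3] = 2.59 - 6.16*x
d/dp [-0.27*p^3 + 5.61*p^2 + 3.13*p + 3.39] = -0.81*p^2 + 11.22*p + 3.13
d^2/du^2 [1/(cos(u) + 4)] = (sin(u)^2 + 4*cos(u) + 1)/(cos(u) + 4)^3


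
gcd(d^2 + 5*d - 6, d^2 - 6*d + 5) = d - 1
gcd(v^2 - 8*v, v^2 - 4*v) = v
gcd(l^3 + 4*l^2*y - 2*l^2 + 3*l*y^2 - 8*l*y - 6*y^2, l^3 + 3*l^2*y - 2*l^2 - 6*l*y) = l^2 + 3*l*y - 2*l - 6*y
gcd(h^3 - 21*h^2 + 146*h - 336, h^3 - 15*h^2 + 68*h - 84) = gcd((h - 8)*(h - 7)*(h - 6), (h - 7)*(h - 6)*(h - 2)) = h^2 - 13*h + 42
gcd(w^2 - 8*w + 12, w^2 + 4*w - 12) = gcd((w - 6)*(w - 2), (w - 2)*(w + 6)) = w - 2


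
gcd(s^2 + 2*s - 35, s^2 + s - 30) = s - 5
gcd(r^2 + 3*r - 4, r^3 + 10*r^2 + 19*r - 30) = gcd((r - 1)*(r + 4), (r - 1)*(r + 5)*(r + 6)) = r - 1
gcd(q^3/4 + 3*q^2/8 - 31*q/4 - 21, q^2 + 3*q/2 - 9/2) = 1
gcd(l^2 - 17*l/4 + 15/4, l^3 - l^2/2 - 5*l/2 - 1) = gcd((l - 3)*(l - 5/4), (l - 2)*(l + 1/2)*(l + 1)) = 1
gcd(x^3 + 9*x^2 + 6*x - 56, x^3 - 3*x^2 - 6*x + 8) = 1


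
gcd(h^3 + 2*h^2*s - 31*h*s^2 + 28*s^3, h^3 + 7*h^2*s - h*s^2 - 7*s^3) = -h^2 - 6*h*s + 7*s^2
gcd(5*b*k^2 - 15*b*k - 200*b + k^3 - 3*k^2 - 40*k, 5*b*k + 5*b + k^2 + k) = 5*b + k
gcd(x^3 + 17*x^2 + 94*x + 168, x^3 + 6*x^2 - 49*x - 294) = x^2 + 13*x + 42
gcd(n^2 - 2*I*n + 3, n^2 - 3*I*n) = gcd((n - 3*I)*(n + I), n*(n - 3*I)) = n - 3*I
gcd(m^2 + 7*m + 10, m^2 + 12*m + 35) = m + 5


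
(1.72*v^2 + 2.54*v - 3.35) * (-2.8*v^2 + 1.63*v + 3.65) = -4.816*v^4 - 4.3084*v^3 + 19.7982*v^2 + 3.8105*v - 12.2275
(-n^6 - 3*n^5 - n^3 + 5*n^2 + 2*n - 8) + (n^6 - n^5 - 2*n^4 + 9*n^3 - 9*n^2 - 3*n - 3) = -4*n^5 - 2*n^4 + 8*n^3 - 4*n^2 - n - 11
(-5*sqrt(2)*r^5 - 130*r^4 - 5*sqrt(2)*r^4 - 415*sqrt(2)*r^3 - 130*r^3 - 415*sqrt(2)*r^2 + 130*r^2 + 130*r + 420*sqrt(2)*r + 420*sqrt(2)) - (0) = -5*sqrt(2)*r^5 - 130*r^4 - 5*sqrt(2)*r^4 - 415*sqrt(2)*r^3 - 130*r^3 - 415*sqrt(2)*r^2 + 130*r^2 + 130*r + 420*sqrt(2)*r + 420*sqrt(2)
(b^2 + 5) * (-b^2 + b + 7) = -b^4 + b^3 + 2*b^2 + 5*b + 35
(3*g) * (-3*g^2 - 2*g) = -9*g^3 - 6*g^2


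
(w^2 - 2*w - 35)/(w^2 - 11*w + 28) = (w + 5)/(w - 4)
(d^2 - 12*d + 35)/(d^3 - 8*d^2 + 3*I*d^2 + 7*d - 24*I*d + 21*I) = (d - 5)/(d^2 + d*(-1 + 3*I) - 3*I)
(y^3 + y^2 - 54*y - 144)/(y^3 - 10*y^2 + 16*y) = (y^2 + 9*y + 18)/(y*(y - 2))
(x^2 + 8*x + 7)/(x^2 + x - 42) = (x + 1)/(x - 6)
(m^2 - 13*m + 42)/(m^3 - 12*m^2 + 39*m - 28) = (m - 6)/(m^2 - 5*m + 4)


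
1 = 1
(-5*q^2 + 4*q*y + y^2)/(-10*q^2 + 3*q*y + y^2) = (-q + y)/(-2*q + y)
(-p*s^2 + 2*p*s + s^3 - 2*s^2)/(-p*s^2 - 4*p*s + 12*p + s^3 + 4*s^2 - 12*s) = s/(s + 6)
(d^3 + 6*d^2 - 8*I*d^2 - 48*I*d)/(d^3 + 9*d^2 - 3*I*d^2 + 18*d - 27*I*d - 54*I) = d*(d - 8*I)/(d^2 + 3*d*(1 - I) - 9*I)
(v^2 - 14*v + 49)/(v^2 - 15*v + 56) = (v - 7)/(v - 8)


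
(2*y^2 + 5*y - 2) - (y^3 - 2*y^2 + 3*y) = -y^3 + 4*y^2 + 2*y - 2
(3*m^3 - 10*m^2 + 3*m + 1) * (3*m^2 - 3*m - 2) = 9*m^5 - 39*m^4 + 33*m^3 + 14*m^2 - 9*m - 2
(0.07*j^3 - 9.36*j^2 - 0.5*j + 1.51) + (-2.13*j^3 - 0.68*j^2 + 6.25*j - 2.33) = -2.06*j^3 - 10.04*j^2 + 5.75*j - 0.82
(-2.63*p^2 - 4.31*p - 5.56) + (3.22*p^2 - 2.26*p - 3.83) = 0.59*p^2 - 6.57*p - 9.39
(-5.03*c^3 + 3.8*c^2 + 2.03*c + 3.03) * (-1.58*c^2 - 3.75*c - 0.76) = 7.9474*c^5 + 12.8585*c^4 - 13.6346*c^3 - 15.2879*c^2 - 12.9053*c - 2.3028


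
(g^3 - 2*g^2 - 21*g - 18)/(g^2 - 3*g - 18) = g + 1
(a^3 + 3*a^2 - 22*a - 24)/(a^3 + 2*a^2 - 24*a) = (a + 1)/a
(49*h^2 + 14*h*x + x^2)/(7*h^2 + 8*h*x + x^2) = (7*h + x)/(h + x)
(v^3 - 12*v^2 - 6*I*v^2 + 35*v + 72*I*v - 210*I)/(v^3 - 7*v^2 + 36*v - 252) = (v - 5)/(v + 6*I)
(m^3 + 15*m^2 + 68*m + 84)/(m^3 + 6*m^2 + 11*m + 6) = (m^2 + 13*m + 42)/(m^2 + 4*m + 3)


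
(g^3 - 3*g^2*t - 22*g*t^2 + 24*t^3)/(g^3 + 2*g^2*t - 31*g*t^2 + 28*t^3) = (-g^2 + 2*g*t + 24*t^2)/(-g^2 - 3*g*t + 28*t^2)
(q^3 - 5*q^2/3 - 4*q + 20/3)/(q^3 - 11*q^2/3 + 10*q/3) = (q + 2)/q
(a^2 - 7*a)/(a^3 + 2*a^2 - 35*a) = (a - 7)/(a^2 + 2*a - 35)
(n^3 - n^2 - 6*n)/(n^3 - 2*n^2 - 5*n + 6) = n/(n - 1)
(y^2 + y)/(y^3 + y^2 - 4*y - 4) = y/(y^2 - 4)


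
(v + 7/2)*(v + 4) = v^2 + 15*v/2 + 14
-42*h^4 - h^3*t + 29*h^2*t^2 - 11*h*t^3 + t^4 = (-7*h + t)*(-3*h + t)*(-2*h + t)*(h + t)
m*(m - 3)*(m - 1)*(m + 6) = m^4 + 2*m^3 - 21*m^2 + 18*m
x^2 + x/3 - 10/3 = (x - 5/3)*(x + 2)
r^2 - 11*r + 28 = (r - 7)*(r - 4)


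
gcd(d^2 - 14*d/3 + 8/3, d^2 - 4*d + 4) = 1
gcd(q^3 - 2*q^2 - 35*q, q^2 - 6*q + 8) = 1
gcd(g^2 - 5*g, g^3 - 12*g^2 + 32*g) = g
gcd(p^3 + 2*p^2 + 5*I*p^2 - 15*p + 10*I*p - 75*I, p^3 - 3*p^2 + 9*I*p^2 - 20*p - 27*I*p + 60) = p^2 + p*(-3 + 5*I) - 15*I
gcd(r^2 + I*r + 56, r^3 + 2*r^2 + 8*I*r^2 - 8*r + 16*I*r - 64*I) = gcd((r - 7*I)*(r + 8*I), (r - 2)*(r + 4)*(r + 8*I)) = r + 8*I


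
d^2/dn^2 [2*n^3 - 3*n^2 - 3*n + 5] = 12*n - 6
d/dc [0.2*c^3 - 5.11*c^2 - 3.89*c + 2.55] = 0.6*c^2 - 10.22*c - 3.89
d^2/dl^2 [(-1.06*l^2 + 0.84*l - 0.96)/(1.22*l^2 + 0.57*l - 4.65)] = (1.77635683940025e-15*l^4 + 3.97476*l^3 - 44.653464*l^2 + 24.586416*l - 52.902828)/(1.815848*l^6 + 2.545164*l^5 - 19.574046*l^4 - 19.216467*l^3 + 74.605995*l^2 + 36.974475*l - 100.544625)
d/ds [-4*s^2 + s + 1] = 1 - 8*s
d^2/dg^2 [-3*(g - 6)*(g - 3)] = -6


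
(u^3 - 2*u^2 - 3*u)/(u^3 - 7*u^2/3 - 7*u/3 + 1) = 3*u/(3*u - 1)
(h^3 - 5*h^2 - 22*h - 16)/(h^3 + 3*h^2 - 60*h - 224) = (h^2 + 3*h + 2)/(h^2 + 11*h + 28)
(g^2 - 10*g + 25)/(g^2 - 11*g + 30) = (g - 5)/(g - 6)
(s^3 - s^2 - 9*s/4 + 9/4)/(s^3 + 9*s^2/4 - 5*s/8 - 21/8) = 2*(2*s - 3)/(4*s + 7)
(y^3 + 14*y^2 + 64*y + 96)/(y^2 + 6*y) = y + 8 + 16/y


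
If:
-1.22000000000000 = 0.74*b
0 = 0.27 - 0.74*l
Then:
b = -1.65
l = 0.36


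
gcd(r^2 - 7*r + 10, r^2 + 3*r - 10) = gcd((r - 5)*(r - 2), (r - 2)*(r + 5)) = r - 2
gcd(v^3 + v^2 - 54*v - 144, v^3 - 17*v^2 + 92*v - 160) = v - 8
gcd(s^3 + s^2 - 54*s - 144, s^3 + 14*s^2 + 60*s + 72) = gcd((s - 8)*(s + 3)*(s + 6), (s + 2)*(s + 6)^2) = s + 6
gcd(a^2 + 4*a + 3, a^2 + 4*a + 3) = a^2 + 4*a + 3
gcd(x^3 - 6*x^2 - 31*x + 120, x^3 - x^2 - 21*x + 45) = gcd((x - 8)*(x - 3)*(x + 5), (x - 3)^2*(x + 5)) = x^2 + 2*x - 15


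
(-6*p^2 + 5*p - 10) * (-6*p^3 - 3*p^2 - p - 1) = 36*p^5 - 12*p^4 + 51*p^3 + 31*p^2 + 5*p + 10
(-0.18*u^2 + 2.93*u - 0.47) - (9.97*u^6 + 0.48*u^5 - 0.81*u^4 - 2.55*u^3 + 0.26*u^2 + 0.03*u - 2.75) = -9.97*u^6 - 0.48*u^5 + 0.81*u^4 + 2.55*u^3 - 0.44*u^2 + 2.9*u + 2.28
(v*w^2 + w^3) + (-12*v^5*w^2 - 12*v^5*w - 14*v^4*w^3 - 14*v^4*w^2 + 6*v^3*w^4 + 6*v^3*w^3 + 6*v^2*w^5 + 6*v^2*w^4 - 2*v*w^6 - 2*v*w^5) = -12*v^5*w^2 - 12*v^5*w - 14*v^4*w^3 - 14*v^4*w^2 + 6*v^3*w^4 + 6*v^3*w^3 + 6*v^2*w^5 + 6*v^2*w^4 - 2*v*w^6 - 2*v*w^5 + v*w^2 + w^3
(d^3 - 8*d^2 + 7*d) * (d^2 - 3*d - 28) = d^5 - 11*d^4 + 3*d^3 + 203*d^2 - 196*d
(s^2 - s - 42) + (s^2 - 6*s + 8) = 2*s^2 - 7*s - 34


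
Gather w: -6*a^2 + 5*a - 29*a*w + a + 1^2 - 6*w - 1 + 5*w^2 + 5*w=-6*a^2 + 6*a + 5*w^2 + w*(-29*a - 1)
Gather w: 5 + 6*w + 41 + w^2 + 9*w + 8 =w^2 + 15*w + 54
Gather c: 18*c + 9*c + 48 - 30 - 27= 27*c - 9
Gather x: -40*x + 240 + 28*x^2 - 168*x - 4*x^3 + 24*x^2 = -4*x^3 + 52*x^2 - 208*x + 240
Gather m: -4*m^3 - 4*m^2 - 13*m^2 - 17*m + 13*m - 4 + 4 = -4*m^3 - 17*m^2 - 4*m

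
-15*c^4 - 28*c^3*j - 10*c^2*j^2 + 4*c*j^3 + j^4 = (-3*c + j)*(c + j)^2*(5*c + j)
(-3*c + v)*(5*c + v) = -15*c^2 + 2*c*v + v^2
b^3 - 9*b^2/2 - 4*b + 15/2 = (b - 5)*(b - 1)*(b + 3/2)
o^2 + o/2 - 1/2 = (o - 1/2)*(o + 1)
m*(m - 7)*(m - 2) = m^3 - 9*m^2 + 14*m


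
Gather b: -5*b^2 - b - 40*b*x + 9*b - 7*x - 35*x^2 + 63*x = -5*b^2 + b*(8 - 40*x) - 35*x^2 + 56*x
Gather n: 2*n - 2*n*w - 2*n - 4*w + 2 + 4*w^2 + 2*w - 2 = -2*n*w + 4*w^2 - 2*w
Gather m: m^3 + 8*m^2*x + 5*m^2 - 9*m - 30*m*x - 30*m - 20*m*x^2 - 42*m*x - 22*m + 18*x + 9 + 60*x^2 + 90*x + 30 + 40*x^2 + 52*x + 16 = m^3 + m^2*(8*x + 5) + m*(-20*x^2 - 72*x - 61) + 100*x^2 + 160*x + 55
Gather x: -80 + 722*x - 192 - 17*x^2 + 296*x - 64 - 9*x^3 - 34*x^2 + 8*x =-9*x^3 - 51*x^2 + 1026*x - 336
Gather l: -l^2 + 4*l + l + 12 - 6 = -l^2 + 5*l + 6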